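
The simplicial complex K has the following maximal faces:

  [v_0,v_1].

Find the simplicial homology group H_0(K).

Order the vertices as v_0 < v_1. Listing each simplex with vertices in this order, K has dimension 1 with simplices:

  0-simplices (2): [v_0], [v_1]
  1-simplices (1): [v_0,v_1]

Hence C_0 ≅ Z^2, C_1 ≅ Z^1.

∂_1: C_1 → C_0 is given by ∂[p,q] = [q] − [p]. For instance
  ∂[v_0,v_1] = [v_1] − [v_0].
As a 2×1 matrix over Z this has rank 1, with invariant factors (1).

From H_k ≅ ker(∂_k) / im(∂_{k+1}) we obtain:

  H_0: rank C_0 − rank ∂_1 = 2 − 1 = 1, and the invariant factors of ∂_1 are all 1, so H_0 ≅ Z.

(K is a triangulation of the 1-simplex.)

H_0 ≅ Z.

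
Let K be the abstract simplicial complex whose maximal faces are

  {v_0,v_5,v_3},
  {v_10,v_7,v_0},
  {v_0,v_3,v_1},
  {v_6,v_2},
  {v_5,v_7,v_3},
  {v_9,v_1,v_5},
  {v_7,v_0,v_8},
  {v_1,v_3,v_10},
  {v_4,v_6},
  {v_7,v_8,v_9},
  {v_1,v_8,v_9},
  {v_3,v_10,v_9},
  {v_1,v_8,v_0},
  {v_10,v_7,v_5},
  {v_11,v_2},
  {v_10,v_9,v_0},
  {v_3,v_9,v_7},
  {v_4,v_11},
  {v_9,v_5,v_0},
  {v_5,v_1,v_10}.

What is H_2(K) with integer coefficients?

Take the total order v_0 < v_1 < v_2 < v_3 < v_4 < v_5 < v_6 < v_7 < v_8 < v_9 < v_10 < v_11 on the vertex set. Then K (dimension 2) consists of the simplices:

  0-simplices (12): [v_0], [v_1], [v_2], [v_3], [v_4], [v_5], [v_6], [v_7], [v_8], [v_9], [v_10], [v_11]
  1-simplices (28): (28 of them)
  2-simplices (16): (16 of them)

giving chain groups C_0 ≅ Z^12, C_1 ≅ Z^28, C_2 ≅ Z^16.

The boundary map ∂_1: C_1 → C_0 is given by ∂[p,q] = [q] − [p].
The resulting 12×28 matrix has rank 10, and its Smith normal form has invariant factors (1,1,1,1,1,1,1,1,1,1).

Boundary ∂_2: C_2 → C_1 acts by ∂[p,q,r] = [q,r] − [p,r] + [p,q]. For instance
  ∂[v_1,v_5,v_9] = [v_5,v_9] − [v_1,v_9] + [v_1,v_5],
  ∂[v_0,v_9,v_10] = [v_9,v_10] − [v_0,v_10] + [v_0,v_9].
As a 28×16 matrix over Z this has rank 15, with invariant factors (1,1,1,1,1,1,1,1,1,1,1,1,1,1,1).

Computing H_k = (kernel of ∂_k) / (image of ∂_{k+1}):

  H_2: rank ker ∂_2 − rank ∂_3 = (16 − 15) − 0 = 1, and there is no ∂_3, so H_2 = Z.

H_2 ≅ Z.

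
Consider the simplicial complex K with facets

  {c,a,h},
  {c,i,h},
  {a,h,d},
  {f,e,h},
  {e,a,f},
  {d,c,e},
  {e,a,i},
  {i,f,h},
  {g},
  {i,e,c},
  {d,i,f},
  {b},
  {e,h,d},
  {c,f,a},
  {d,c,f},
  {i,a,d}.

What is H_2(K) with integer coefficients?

H_2 ≅ Z.

Take the total order a < b < c < d < e < f < g < h < i on the vertex set. Then K (dimension 2) consists of the simplices:

  0-simplices (9): a, b, c, d, e, f, g, h, i
  1-simplices (21): ac, ad, ae, af, ah, ai, cd, ce, cf, ch, ci, de, df, dh, di, ef, eh, ei, fh, fi, hi
  2-simplices (14): acf, ach, adh, adi, aef, aei, cde, cdf, cei, chi, deh, dfi, efh, fhi

Hence C_0 ≅ Z^9, C_1 ≅ Z^21, C_2 ≅ Z^14.

∂_1: C_1 → C_0 sends each edge [p,q] (with p < q) to q − p. For instance
  ∂ci = i − c.
The resulting 9×21 matrix has rank 6, and its Smith normal form has invariant factors (1,1,1,1,1,1).

∂_2: C_2 → C_1 acts by ∂[p,q,r] = [q,r] − [p,r] + [p,q]. For instance
  ∂chi = hi − ci + ch,
  ∂adi = di − ai + ad.
As a 21×14 matrix over Z this has rank 13, with invariant factors (1,1,1,1,1,1,1,1,1,1,1,1,1).

Now H_k = ker ∂_k / im ∂_{k+1}, so:

  H_2: rank ker ∂_2 − rank ∂_3 = (14 − 13) − 0 = 1, and there is no ∂_3, so H_2 ≅ Z.

(K is a triangulation of the disjoint union of a set of 2 points and the torus T^2.)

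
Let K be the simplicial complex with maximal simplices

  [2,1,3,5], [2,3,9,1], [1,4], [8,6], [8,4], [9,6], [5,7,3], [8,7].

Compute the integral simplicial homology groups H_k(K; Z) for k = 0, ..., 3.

We work with the vertex ordering 1 < 2 < 3 < 4 < 5 < 6 < 7 < 8 < 9. The simplices of K, each written with vertices in increasing order, are:

  0-simplices (9): [1], [2], [3], [4], [5], [6], [7], [8], [9]
  1-simplices (16): [1,2], [1,3], [1,4], [1,5], [1,9], [2,3], [2,5], [2,9], [3,5], [3,7], [3,9], [4,8], [5,7], [6,8], [6,9], [7,8]
  2-simplices (8): [1,2,3], [1,2,5], [1,2,9], [1,3,5], [1,3,9], [2,3,5], [2,3,9], [3,5,7]
  3-simplices (2): [1,2,3,5], [1,2,3,9]

Hence C_0 ≅ Z^9, C_1 ≅ Z^16, C_2 ≅ Z^8, C_3 ≅ Z^2.

∂_1: C_1 → C_0 sends each edge [p,q] (with p < q) to q − p. For instance
  ∂[6,9] = [9] − [6].
The 9×16 boundary matrix has rank 8 and Smith normal form diag(1,1,1,1,1,1,1,1).

Boundary ∂_2: C_2 → C_1 sends each 2-simplex [p,q,r] to [q,r] − [p,r] + [p,q]. For instance
  ∂[2,3,5] = [3,5] − [2,5] + [2,3],
  ∂[1,3,5] = [3,5] − [1,5] + [1,3].
This gives a 16×8 integer matrix of rank 6; reducing to Smith normal form yields diagonal entries (1,1,1,1,1,1).

∂_3: C_3 → C_2 sends each 3-simplex σ to the alternating sum Σ_i (−1)^i (σ with its i-th vertex removed). For instance
  ∂[1,2,3,9] = [2,3,9] − [1,3,9] + [1,2,9] − [1,2,3],
  ∂[1,2,3,5] = [2,3,5] − [1,3,5] + [1,2,5] − [1,2,3].
The resulting 8×2 matrix has rank 2, and its Smith normal form has invariant factors (1,1).

From H_k ≅ ker(∂_k) / im(∂_{k+1}) we obtain:

  H_0: rank C_0 − rank ∂_1 = 9 − 8 = 1, and the invariant factors of ∂_1 are all 1, so H_0 ≅ Z.
  H_1: rank ker ∂_1 − rank ∂_2 = (16 − 8) − 6 = 2, and the invariant factors of ∂_2 are all 1, so H_1 ≅ Z^2.
  H_2: rank ker ∂_2 − rank ∂_3 = (8 − 6) − 2 = 0, and the invariant factors of ∂_3 are all 1, so H_2 ≅ 0.
  H_3: rank ker ∂_3 − rank ∂_4 = (2 − 2) − 0 = 0, and there is no ∂_4, so H_3 ≅ 0.

H_0 ≅ Z,  H_1 ≅ Z^2,  H_2 = 0,  H_3 = 0.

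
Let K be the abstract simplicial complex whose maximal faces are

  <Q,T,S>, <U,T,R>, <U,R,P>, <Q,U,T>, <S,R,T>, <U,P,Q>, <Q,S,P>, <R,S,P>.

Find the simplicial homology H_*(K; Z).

H_0 = Z,  H_1 = 0,  H_2 = Z.

Take the total order P < Q < R < S < T < U on the vertex set. Then K (dimension 2) consists of the simplices:

  0-simplices (6): P, Q, R, S, T, U
  1-simplices (12): PQ, PR, PS, PU, QS, QT, QU, RS, RT, RU, ST, TU
  2-simplices (8): PQS, PQU, PRS, PRU, QST, QTU, RST, RTU

giving chain groups C_0 ≅ Z^6, C_1 ≅ Z^12, C_2 ≅ Z^8.

Boundary ∂_1: C_1 → C_0 is given by ∂[p,q] = [q] − [p]. For instance
  ∂PQ = Q − P.
The 6×12 boundary matrix has rank 5 and Smith normal form diag(1,1,1,1,1).

Boundary ∂_2: C_2 → C_1 sends each 2-simplex [p,q,r] to [q,r] − [p,r] + [p,q]. For instance
  ∂PQU = QU − PU + PQ,
  ∂PQS = QS − PS + PQ.
The 12×8 boundary matrix has rank 7 and Smith normal form diag(1,1,1,1,1,1,1).

Computing H_k = (kernel of ∂_k) / (image of ∂_{k+1}):

  H_0: rank C_0 − rank ∂_1 = 6 − 5 = 1, and the invariant factors of ∂_1 are all 1, so H_0 = Z.
  H_1: rank ker ∂_1 − rank ∂_2 = (12 − 5) − 7 = 0, and the invariant factors of ∂_2 are all 1, so H_1 = 0.
  H_2: rank ker ∂_2 − rank ∂_3 = (8 − 7) − 0 = 1, and there is no ∂_3, so H_2 = Z.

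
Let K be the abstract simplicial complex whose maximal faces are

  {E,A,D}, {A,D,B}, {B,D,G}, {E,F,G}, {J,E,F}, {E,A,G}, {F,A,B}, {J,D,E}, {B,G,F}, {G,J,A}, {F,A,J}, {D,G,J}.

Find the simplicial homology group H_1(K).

H_1 ≅ Z_2.

K has 7 vertices, 18 edges, 12 triangles.
rank ∂_1 = 6, rank ∂_2 = 12 ⇒ b_1 = 18 − 6 − 12 = 0; ∂_2 has invariant factor(s) [2] giving torsion. So H_1 ≅ Z_2.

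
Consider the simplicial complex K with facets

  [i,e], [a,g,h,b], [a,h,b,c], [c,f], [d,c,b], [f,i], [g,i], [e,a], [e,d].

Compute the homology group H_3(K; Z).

H_3 = 0.

Order the vertices as a < b < c < d < e < f < g < h < i. Listing each simplex with vertices in this order, K has dimension 3 with simplices:

  0-simplices (9): a, b, c, d, e, f, g, h, i
  1-simplices (17): ab, ac, ae, ag, ah, bc, bd, bg, bh, cd, cf, ch, de, ei, fi, gh, gi
  2-simplices (8): abc, abg, abh, ach, agh, bcd, bch, bgh
  3-simplices (2): abch, abgh

giving chain groups C_0 ≅ Z^9, C_1 ≅ Z^17, C_2 ≅ Z^8, C_3 ≅ Z^2.

The boundary map ∂_1: C_1 → C_0 is given by ∂[p,q] = [q] − [p]. For instance
  ∂ac = c − a.
As a 9×17 matrix over Z this has rank 8, with invariant factors (1,1,1,1,1,1,1,1).

Boundary ∂_2: C_2 → C_1 maps a triangle to the signed sum of its edges. For instance
  ∂abh = bh − ah + ab,
  ∂abg = bg − ag + ab.
This gives a 17×8 integer matrix of rank 6; reducing to Smith normal form yields diagonal entries (1,1,1,1,1,1).

Boundary ∂_3: C_3 → C_2 sends each 3-simplex σ to the alternating sum Σ_i (−1)^i (σ with its i-th vertex removed). For instance
  ∂abgh = bgh − agh + abh − abg,
  ∂abch = bch − ach + abh − abc.
This gives a 8×2 integer matrix of rank 2; reducing to Smith normal form yields diagonal entries (1,1).

Reading off H_k = ker ∂_k / im ∂_{k+1}:

  H_3: rank ker ∂_3 − rank ∂_4 = (2 − 2) − 0 = 0, and there is no ∂_4, so H_3 = 0.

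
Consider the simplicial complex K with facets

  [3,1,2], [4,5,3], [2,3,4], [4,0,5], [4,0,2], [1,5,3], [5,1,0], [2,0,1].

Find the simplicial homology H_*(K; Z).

Take the total order 0 < 1 < 2 < 3 < 4 < 5 on the vertex set. Then K (dimension 2) consists of the simplices:

  0-simplices (6): [0], [1], [2], [3], [4], [5]
  1-simplices (12): [0,1], [0,2], [0,4], [0,5], [1,2], [1,3], [1,5], [2,3], [2,4], [3,4], [3,5], [4,5]
  2-simplices (8): [0,1,2], [0,1,5], [0,2,4], [0,4,5], [1,2,3], [1,3,5], [2,3,4], [3,4,5]

Hence C_0 ≅ Z^6, C_1 ≅ Z^12, C_2 ≅ Z^8.

∂_1: C_1 → C_0 maps an edge to its endpoints' difference, ∂[p,q] = q − p. For instance
  ∂[0,2] = [2] − [0].
The resulting 6×12 matrix has rank 5, and its Smith normal form has invariant factors (1,1,1,1,1).

The boundary map ∂_2: C_2 → C_1 maps a triangle to the signed sum of its edges. For instance
  ∂[1,3,5] = [3,5] − [1,5] + [1,3],
  ∂[2,3,4] = [3,4] − [2,4] + [2,3].
This gives a 12×8 integer matrix of rank 7; reducing to Smith normal form yields diagonal entries (1,1,1,1,1,1,1).

From H_k ≅ ker(∂_k) / im(∂_{k+1}) we obtain:

  H_0: rank C_0 − rank ∂_1 = 6 − 5 = 1, and the invariant factors of ∂_1 are all 1, so H_0 = Z.
  H_1: rank ker ∂_1 − rank ∂_2 = (12 − 5) − 7 = 0, and the invariant factors of ∂_2 are all 1, so H_1 = 0.
  H_2: rank ker ∂_2 − rank ∂_3 = (8 − 7) − 0 = 1, and there is no ∂_3, so H_2 = Z.

As a check, the Euler characteristic is 6 − 12 + 8 = 2, which agrees with 1 − 0 + 1 = 2.
(K is a triangulation of the 2-sphere S^2.)

H_0 ≅ Z,  H_1 = 0,  H_2 ≅ Z.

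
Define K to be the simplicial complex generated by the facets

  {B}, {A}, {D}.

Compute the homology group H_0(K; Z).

Fix the vertex order A < B < D and write every simplex with vertices in increasing order. Then dim K = 0 and the simplices of K are:

  0-simplices (3): A, B, D

Hence C_0 ≅ Z^3.

Reading off H_k = ker ∂_k / im ∂_{k+1}:

  H_0: rank C_0 − rank ∂_1 = 3 − 0 = 3, and there is no ∂_1, so H_0 = Z^3.

H_0 = Z^3.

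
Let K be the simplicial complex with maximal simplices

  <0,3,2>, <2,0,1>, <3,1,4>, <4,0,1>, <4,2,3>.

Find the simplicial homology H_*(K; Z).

H_0 = Z,  H_1 = Z,  H_2 = 0.

We work with the vertex ordering 0 < 1 < 2 < 3 < 4. The simplices of K, each written with vertices in increasing order, are:

  0-simplices (5): [0], [1], [2], [3], [4]
  1-simplices (10): [0,1], [0,2], [0,3], [0,4], [1,2], [1,3], [1,4], [2,3], [2,4], [3,4]
  2-simplices (5): [0,1,2], [0,1,4], [0,2,3], [1,3,4], [2,3,4]

Hence C_0 ≅ Z^5, C_1 ≅ Z^10, C_2 ≅ Z^5.

The boundary map ∂_1: C_1 → C_0 is given by ∂[p,q] = [q] − [p]. For instance
  ∂[1,3] = [3] − [1].
The resulting 5×10 matrix has rank 4, and its Smith normal form has invariant factors (1,1,1,1).

Boundary ∂_2: C_2 → C_1 acts by ∂[p,q,r] = [q,r] − [p,r] + [p,q]. For instance
  ∂[0,1,2] = [1,2] − [0,2] + [0,1],
  ∂[2,3,4] = [3,4] − [2,4] + [2,3].
The 10×5 boundary matrix has rank 5 and Smith normal form diag(1,1,1,1,1).

Now H_k = ker ∂_k / im ∂_{k+1}, so:

  H_0: rank C_0 − rank ∂_1 = 5 − 4 = 1, and the invariant factors of ∂_1 are all 1, so H_0 = Z.
  H_1: rank ker ∂_1 − rank ∂_2 = (10 − 4) − 5 = 1, and the invariant factors of ∂_2 are all 1, so H_1 = Z.
  H_2: rank ker ∂_2 − rank ∂_3 = (5 − 5) − 0 = 0, and there is no ∂_3, so H_2 = 0.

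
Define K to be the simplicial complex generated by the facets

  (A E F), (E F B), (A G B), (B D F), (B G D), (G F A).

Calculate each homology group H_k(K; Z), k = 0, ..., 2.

H_0 ≅ Z,  H_1 ≅ Z,  H_2 = 0.

K has 6 vertices, 12 edges, 6 triangles.
rank ∂_0 = 0, rank ∂_1 = 5 ⇒ b_0 = 6 − 0 − 5 = 1; all invariant factors of ∂_1 are 1 so no torsion. So H_0 = Z.
rank ∂_1 = 5, rank ∂_2 = 6 ⇒ b_1 = 12 − 5 − 6 = 1; all invariant factors of ∂_2 are 1 so no torsion. So H_1 = Z.
rank ∂_2 = 6, rank ∂_3 = 0 ⇒ b_2 = 6 − 6 − 0 = 0. So H_2 = 0.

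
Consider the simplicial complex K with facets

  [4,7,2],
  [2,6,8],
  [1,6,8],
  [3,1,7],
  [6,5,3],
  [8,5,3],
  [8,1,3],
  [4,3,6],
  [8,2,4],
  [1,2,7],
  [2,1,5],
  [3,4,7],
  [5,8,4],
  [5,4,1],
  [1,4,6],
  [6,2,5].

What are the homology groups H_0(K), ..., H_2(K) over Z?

H_0 ≅ Z,  H_1 ≅ Z^2,  H_2 ≅ Z.

K has 8 vertices, 24 edges, 16 triangles.
rank ∂_0 = 0, rank ∂_1 = 7 ⇒ b_0 = 8 − 0 − 7 = 1; all invariant factors of ∂_1 are 1 so no torsion. So H_0 ≅ Z.
rank ∂_1 = 7, rank ∂_2 = 15 ⇒ b_1 = 24 − 7 − 15 = 2; all invariant factors of ∂_2 are 1 so no torsion. So H_1 ≅ Z^2.
rank ∂_2 = 15, rank ∂_3 = 0 ⇒ b_2 = 16 − 15 − 0 = 1. So H_2 ≅ Z.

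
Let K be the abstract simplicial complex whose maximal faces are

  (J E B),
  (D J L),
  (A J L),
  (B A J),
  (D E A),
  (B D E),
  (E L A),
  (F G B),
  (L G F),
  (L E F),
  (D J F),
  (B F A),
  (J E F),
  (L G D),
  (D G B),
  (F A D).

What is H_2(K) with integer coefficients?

H_2 ≅ Z.

Order the vertices as A < B < D < E < F < G < J < L. Listing each simplex with vertices in this order, K has dimension 2 with simplices:

  0-simplices (8): A, B, D, E, F, G, J, L
  1-simplices (24): AB, AD, AE, AF, AJ, AL, BD, BE, BF, BG, BJ, DE, DF, DG, DJ, DL, EF, EJ, EL, FG, FJ, FL, GL, JL
  2-simplices (16): ABF, ABJ, ADE, ADF, AEL, AJL, BDE, BDG, BEJ, BFG, DFJ, DGL, DJL, EFJ, EFL, FGL

so the chain groups are C_0 ≅ Z^8, C_1 ≅ Z^24, C_2 ≅ Z^16.

The boundary map ∂_1: C_1 → C_0 maps an edge to its endpoints' difference, ∂[p,q] = q − p. For instance
  ∂DG = G − D.
The 8×24 boundary matrix has rank 7 and Smith normal form diag(1,1,1,1,1,1,1).

∂_2: C_2 → C_1 acts by ∂[p,q,r] = [q,r] − [p,r] + [p,q]. For instance
  ∂BDE = DE − BE + BD,
  ∂DFJ = FJ − DJ + DF.
The 24×16 boundary matrix has rank 15 and Smith normal form diag(1,1,1,1,1,1,1,1,1,1,1,1,1,1,1).

Computing H_k = (kernel of ∂_k) / (image of ∂_{k+1}):

  H_2: rank ker ∂_2 − rank ∂_3 = (16 − 15) − 0 = 1, and there is no ∂_3, so H_2 = Z.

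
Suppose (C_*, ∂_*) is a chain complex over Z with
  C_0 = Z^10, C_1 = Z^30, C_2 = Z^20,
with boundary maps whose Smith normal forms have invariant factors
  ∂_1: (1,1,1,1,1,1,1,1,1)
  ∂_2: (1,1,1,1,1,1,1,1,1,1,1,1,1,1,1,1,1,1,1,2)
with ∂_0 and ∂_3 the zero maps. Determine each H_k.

H_0: b_0 = 10 − 0 − 9 = 1; torsion from ∂_1 factors > 1: none. So H_0 = Z.
H_1: b_1 = 30 − 9 − 20 = 1; torsion from ∂_2 factors > 1: [2]. So H_1 = Z ⊕ Z/2.
H_2: b_2 = 20 − 20 − 0 = 0; torsion from ∂_3 factors > 1: none. So H_2 = 0.

H_0 = Z,  H_1 = Z ⊕ Z/2,  H_2 = 0.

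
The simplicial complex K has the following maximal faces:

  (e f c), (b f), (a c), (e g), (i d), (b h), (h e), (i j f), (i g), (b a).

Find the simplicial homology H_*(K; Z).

K has 10 vertices, 14 edges, 2 triangles.
rank ∂_0 = 0, rank ∂_1 = 9 ⇒ b_0 = 10 − 0 − 9 = 1; all invariant factors of ∂_1 are 1 so no torsion. So H_0 = Z.
rank ∂_1 = 9, rank ∂_2 = 2 ⇒ b_1 = 14 − 9 − 2 = 3; all invariant factors of ∂_2 are 1 so no torsion. So H_1 = Z^3.
rank ∂_2 = 2, rank ∂_3 = 0 ⇒ b_2 = 2 − 2 − 0 = 0. So H_2 = 0.

H_0 = Z,  H_1 = Z^3,  H_2 = 0.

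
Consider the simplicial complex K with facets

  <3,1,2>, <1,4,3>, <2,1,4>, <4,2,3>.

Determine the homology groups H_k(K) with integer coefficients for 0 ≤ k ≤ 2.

H_0 = Z,  H_1 = 0,  H_2 = Z.

We work with the vertex ordering 1 < 2 < 3 < 4. The simplices of K, each written with vertices in increasing order, are:

  0-simplices (4): [1], [2], [3], [4]
  1-simplices (6): [1,2], [1,3], [1,4], [2,3], [2,4], [3,4]
  2-simplices (4): [1,2,3], [1,2,4], [1,3,4], [2,3,4]

giving chain groups C_0 ≅ Z^4, C_1 ≅ Z^6, C_2 ≅ Z^4.

Boundary ∂_1: C_1 → C_0 sends each edge [p,q] (with p < q) to q − p.
The 4×6 boundary matrix has rank 3 and Smith normal form diag(1,1,1).

Boundary ∂_2: C_2 → C_1 maps a triangle to the signed sum of its edges. For instance
  ∂[2,3,4] = [3,4] − [2,4] + [2,3],
  ∂[1,3,4] = [3,4] − [1,4] + [1,3].
The resulting 6×4 matrix has rank 3, and its Smith normal form has invariant factors (1,1,1).

Computing H_k = (kernel of ∂_k) / (image of ∂_{k+1}):

  H_0: rank C_0 − rank ∂_1 = 4 − 3 = 1, and the invariant factors of ∂_1 are all 1, so H_0 = Z.
  H_1: rank ker ∂_1 − rank ∂_2 = (6 − 3) − 3 = 0, and the invariant factors of ∂_2 are all 1, so H_1 = 0.
  H_2: rank ker ∂_2 − rank ∂_3 = (4 − 3) − 0 = 1, and there is no ∂_3, so H_2 = Z.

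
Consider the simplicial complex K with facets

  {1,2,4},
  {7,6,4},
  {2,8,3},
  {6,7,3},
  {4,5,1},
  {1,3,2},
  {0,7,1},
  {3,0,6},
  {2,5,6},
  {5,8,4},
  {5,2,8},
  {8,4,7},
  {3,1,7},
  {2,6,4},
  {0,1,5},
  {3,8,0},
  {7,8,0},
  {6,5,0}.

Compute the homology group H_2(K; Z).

H_2 ≅ 0.

Order the vertices as 0 < 1 < 2 < 3 < 4 < 5 < 6 < 7 < 8. Listing each simplex with vertices in this order, K has dimension 2 with simplices:

  0-simplices (9): [0], [1], [2], [3], [4], [5], [6], [7], [8]
  1-simplices (27): (27 of them)
  2-simplices (18): [0,1,5], [0,1,7], [0,3,6], [0,3,8], [0,5,6], [0,7,8], [1,2,3], [1,2,4], [1,3,7], [1,4,5], [2,3,8], [2,4,6], [2,5,6], [2,5,8], [3,6,7], [4,5,8], [4,6,7], [4,7,8]

so the chain groups are C_0 ≅ Z^9, C_1 ≅ Z^27, C_2 ≅ Z^18.

Boundary ∂_1: C_1 → C_0 sends each edge [p,q] (with p < q) to q − p. For instance
  ∂[2,4] = [4] − [2].
As a 9×27 matrix over Z this has rank 8, with invariant factors (1,1,1,1,1,1,1,1).

The boundary map ∂_2: C_2 → C_1 maps a triangle to the signed sum of its edges. For instance
  ∂[0,1,7] = [1,7] − [0,7] + [0,1],
  ∂[2,5,8] = [5,8] − [2,8] + [2,5].
The resulting 27×18 matrix has rank 18, and its Smith normal form has invariant factors (1,1,1,1,1,1,1,1,1,1,1,1,1,1,1,1,1,2).

From H_k ≅ ker(∂_k) / im(∂_{k+1}) we obtain:

  H_2: rank ker ∂_2 − rank ∂_3 = (18 − 18) − 0 = 0, and there is no ∂_3, so H_2 = 0.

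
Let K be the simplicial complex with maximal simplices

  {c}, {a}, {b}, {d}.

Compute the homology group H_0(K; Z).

Fix the vertex order a < b < c < d and write every simplex with vertices in increasing order. Then dim K = 0 and the simplices of K are:

  0-simplices (4): a, b, c, d

so the chain groups are C_0 ≅ Z^4.

Computing H_k = (kernel of ∂_k) / (image of ∂_{k+1}):

  H_0: rank C_0 − rank ∂_1 = 4 − 0 = 4, and there is no ∂_1, so H_0 ≅ Z^4.

H_0 ≅ Z^4.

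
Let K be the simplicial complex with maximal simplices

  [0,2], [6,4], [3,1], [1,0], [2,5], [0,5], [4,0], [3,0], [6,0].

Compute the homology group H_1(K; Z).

H_1 ≅ Z^3.

Order the vertices as 0 < 1 < 2 < 3 < 4 < 5 < 6. Listing each simplex with vertices in this order, K has dimension 1 with simplices:

  0-simplices (7): [0], [1], [2], [3], [4], [5], [6]
  1-simplices (9): [0,1], [0,2], [0,3], [0,4], [0,5], [0,6], [1,3], [2,5], [4,6]

so the chain groups are C_0 ≅ Z^7, C_1 ≅ Z^9.

∂_1: C_1 → C_0 sends each edge [p,q] (with p < q) to q − p.
As a 7×9 matrix over Z this has rank 6, with invariant factors (1,1,1,1,1,1).

Now H_k = ker ∂_k / im ∂_{k+1}, so:

  H_1: rank ker ∂_1 − rank ∂_2 = (9 − 6) − 0 = 3, and there is no ∂_2, so H_1 ≅ Z^3.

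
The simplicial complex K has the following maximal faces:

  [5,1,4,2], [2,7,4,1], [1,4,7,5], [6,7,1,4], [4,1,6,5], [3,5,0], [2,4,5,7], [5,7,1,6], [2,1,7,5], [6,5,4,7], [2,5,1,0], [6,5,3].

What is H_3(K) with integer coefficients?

Order the vertices as 0 < 1 < 2 < 3 < 4 < 5 < 6 < 7. Listing each simplex with vertices in this order, K has dimension 3 with simplices:

  0-simplices (8): [0], [1], [2], [3], [4], [5], [6], [7]
  1-simplices (20): [0,1], [0,2], [0,3], [0,5], [1,2], [1,4], [1,5], [1,6], [1,7], [2,4], [2,5], [2,7], [3,5], [3,6], [4,5], [4,6], [4,7], [5,6], [5,7], [6,7]
  2-simplices (21): (21 of them)
  3-simplices (10): [0,1,2,5], [1,2,4,5], [1,2,4,7], [1,2,5,7], [1,4,5,6], [1,4,5,7], [1,4,6,7], [1,5,6,7], [2,4,5,7], [4,5,6,7]

so the chain groups are C_0 ≅ Z^8, C_1 ≅ Z^20, C_2 ≅ Z^21, C_3 ≅ Z^10.

∂_1: C_1 → C_0 maps an edge to its endpoints' difference, ∂[p,q] = q − p. For instance
  ∂[0,1] = [1] − [0].
This gives a 8×20 integer matrix of rank 7; reducing to Smith normal form yields diagonal entries (1,1,1,1,1,1,1).

∂_2: C_2 → C_1 acts by ∂[p,q,r] = [q,r] − [p,r] + [p,q]. For instance
  ∂[1,6,7] = [6,7] − [1,7] + [1,6],
  ∂[1,2,7] = [2,7] − [1,7] + [1,2].
This gives a 20×21 integer matrix of rank 13; reducing to Smith normal form yields diagonal entries (1,1,1,1,1,1,1,1,1,1,1,1,1).

∂_3: C_3 → C_2 sends each 3-simplex σ to the alternating sum Σ_i (−1)^i (σ with its i-th vertex removed). For instance
  ∂[0,1,2,5] = [1,2,5] − [0,2,5] + [0,1,5] − [0,1,2],
  ∂[1,4,6,7] = [4,6,7] − [1,6,7] + [1,4,7] − [1,4,6].
As a 21×10 matrix over Z this has rank 8, with invariant factors (1,1,1,1,1,1,1,1).

From H_k ≅ ker(∂_k) / im(∂_{k+1}) we obtain:

  H_3: rank ker ∂_3 − rank ∂_4 = (10 − 8) − 0 = 2, and there is no ∂_4, so H_3 = Z^2.

H_3 ≅ Z^2.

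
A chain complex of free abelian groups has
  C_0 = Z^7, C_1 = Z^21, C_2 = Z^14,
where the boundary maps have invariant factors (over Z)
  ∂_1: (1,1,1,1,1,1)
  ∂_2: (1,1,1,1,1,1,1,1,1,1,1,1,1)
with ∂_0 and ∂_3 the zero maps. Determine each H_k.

H_0: b_0 = 7 − 0 − 6 = 1; torsion from ∂_1 factors > 1: none. So H_0 = Z.
H_1: b_1 = 21 − 6 − 13 = 2; torsion from ∂_2 factors > 1: none. So H_1 = Z^2.
H_2: b_2 = 14 − 13 − 0 = 1; torsion from ∂_3 factors > 1: none. So H_2 = Z.

H_0 = Z,  H_1 = Z^2,  H_2 = Z.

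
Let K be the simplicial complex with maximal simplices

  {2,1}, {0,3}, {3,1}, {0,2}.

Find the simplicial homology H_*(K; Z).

Fix the vertex order 0 < 1 < 2 < 3 and write every simplex with vertices in increasing order. Then dim K = 1 and the simplices of K are:

  0-simplices (4): [0], [1], [2], [3]
  1-simplices (4): [0,2], [0,3], [1,2], [1,3]

so the chain groups are C_0 ≅ Z^4, C_1 ≅ Z^4.

The boundary map ∂_1: C_1 → C_0 maps an edge to its endpoints' difference, ∂[p,q] = q − p. For instance
  ∂[1,3] = [3] − [1].
This gives a 4×4 integer matrix of rank 3; reducing to Smith normal form yields diagonal entries (1,1,1).

From H_k ≅ ker(∂_k) / im(∂_{k+1}) we obtain:

  H_0: rank C_0 − rank ∂_1 = 4 − 3 = 1, and the invariant factors of ∂_1 are all 1, so H_0 = Z.
  H_1: rank ker ∂_1 − rank ∂_2 = (4 − 3) − 0 = 1, and there is no ∂_2, so H_1 = Z.

As a check, the Euler characteristic is 4 − 4 = 0, which agrees with 1 − 1 = 0.
(K is a triangulation of the circle S^1.)

H_0 = Z,  H_1 = Z.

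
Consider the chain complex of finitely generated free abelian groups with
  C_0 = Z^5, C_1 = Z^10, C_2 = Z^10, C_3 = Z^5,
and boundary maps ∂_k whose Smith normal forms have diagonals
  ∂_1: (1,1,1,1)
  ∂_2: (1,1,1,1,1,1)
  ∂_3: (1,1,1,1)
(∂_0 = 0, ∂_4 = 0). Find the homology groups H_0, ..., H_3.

H_0: b_0 = 5 − 0 − 4 = 1; torsion from ∂_1 factors > 1: none. So H_0 = Z.
H_1: b_1 = 10 − 4 − 6 = 0; torsion from ∂_2 factors > 1: none. So H_1 = 0.
H_2: b_2 = 10 − 6 − 4 = 0; torsion from ∂_3 factors > 1: none. So H_2 = 0.
H_3: b_3 = 5 − 4 − 0 = 1; torsion from ∂_4 factors > 1: none. So H_3 = Z.

H_0 = Z,  H_1 = 0,  H_2 = 0,  H_3 = Z.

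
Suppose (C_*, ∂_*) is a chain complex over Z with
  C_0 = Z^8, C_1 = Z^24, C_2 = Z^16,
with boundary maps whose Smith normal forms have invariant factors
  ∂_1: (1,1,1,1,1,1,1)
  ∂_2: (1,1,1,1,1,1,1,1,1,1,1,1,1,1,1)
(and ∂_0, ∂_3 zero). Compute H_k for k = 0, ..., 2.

H_0: b_0 = 8 − 0 − 7 = 1; torsion from ∂_1 factors > 1: none. So H_0 = Z.
H_1: b_1 = 24 − 7 − 15 = 2; torsion from ∂_2 factors > 1: none. So H_1 = Z^2.
H_2: b_2 = 16 − 15 − 0 = 1; torsion from ∂_3 factors > 1: none. So H_2 = Z.

H_0 = Z,  H_1 = Z^2,  H_2 = Z.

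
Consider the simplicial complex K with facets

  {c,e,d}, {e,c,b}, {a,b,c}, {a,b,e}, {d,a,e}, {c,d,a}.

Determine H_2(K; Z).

Fix the vertex order a < b < c < d < e and write every simplex with vertices in increasing order. Then dim K = 2 and the simplices of K are:

  0-simplices (5): a, b, c, d, e
  1-simplices (9): ab, ac, ad, ae, bc, be, cd, ce, de
  2-simplices (6): abc, abe, acd, ade, bce, cde

so the chain groups are C_0 ≅ Z^5, C_1 ≅ Z^9, C_2 ≅ Z^6.

The boundary map ∂_1: C_1 → C_0 is given by ∂[p,q] = [q] − [p].
The resulting 5×9 matrix has rank 4, and its Smith normal form has invariant factors (1,1,1,1).

∂_2: C_2 → C_1 sends each 2-simplex [p,q,r] to [q,r] − [p,r] + [p,q]. For instance
  ∂acd = cd − ad + ac,
  ∂cde = de − ce + cd.
The resulting 9×6 matrix has rank 5, and its Smith normal form has invariant factors (1,1,1,1,1).

Reading off H_k = ker ∂_k / im ∂_{k+1}:

  H_2: rank ker ∂_2 − rank ∂_3 = (6 − 5) − 0 = 1, and there is no ∂_3, so H_2 = Z.

H_2 ≅ Z.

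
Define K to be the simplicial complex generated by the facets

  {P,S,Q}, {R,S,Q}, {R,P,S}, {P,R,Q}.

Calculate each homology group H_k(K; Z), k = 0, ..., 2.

H_0 ≅ Z,  H_1 = 0,  H_2 ≅ Z.

Take the total order P < Q < R < S on the vertex set. Then K (dimension 2) consists of the simplices:

  0-simplices (4): P, Q, R, S
  1-simplices (6): PQ, PR, PS, QR, QS, RS
  2-simplices (4): PQR, PQS, PRS, QRS

Hence C_0 ≅ Z^4, C_1 ≅ Z^6, C_2 ≅ Z^4.

The boundary map ∂_1: C_1 → C_0 sends each edge [p,q] (with p < q) to q − p. For instance
  ∂PR = R − P.
As a 4×6 matrix over Z this has rank 3, with invariant factors (1,1,1).

∂_2: C_2 → C_1 maps a triangle to the signed sum of its edges. For instance
  ∂PQR = QR − PR + PQ,
  ∂QRS = RS − QS + QR.
The resulting 6×4 matrix has rank 3, and its Smith normal form has invariant factors (1,1,1).

From H_k ≅ ker(∂_k) / im(∂_{k+1}) we obtain:

  H_0: rank C_0 − rank ∂_1 = 4 − 3 = 1, and the invariant factors of ∂_1 are all 1, so H_0 ≅ Z.
  H_1: rank ker ∂_1 − rank ∂_2 = (6 − 3) − 3 = 0, and the invariant factors of ∂_2 are all 1, so H_1 ≅ 0.
  H_2: rank ker ∂_2 − rank ∂_3 = (4 − 3) − 0 = 1, and there is no ∂_3, so H_2 ≅ Z.

As a check, the Euler characteristic is 4 − 6 + 4 = 2, which agrees with 1 − 0 + 1 = 2.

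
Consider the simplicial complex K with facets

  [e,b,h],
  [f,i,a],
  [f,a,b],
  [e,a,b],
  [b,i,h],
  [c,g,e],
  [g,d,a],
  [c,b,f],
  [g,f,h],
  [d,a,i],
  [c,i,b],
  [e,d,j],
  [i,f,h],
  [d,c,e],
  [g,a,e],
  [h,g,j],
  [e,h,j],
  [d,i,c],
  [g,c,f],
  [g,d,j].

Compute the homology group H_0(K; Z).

H_0 ≅ Z.

K has 10 vertices, 30 edges, 20 triangles.
rank ∂_0 = 0, rank ∂_1 = 9 ⇒ b_0 = 10 − 0 − 9 = 1; all invariant factors of ∂_1 are 1 so no torsion. So H_0 ≅ Z.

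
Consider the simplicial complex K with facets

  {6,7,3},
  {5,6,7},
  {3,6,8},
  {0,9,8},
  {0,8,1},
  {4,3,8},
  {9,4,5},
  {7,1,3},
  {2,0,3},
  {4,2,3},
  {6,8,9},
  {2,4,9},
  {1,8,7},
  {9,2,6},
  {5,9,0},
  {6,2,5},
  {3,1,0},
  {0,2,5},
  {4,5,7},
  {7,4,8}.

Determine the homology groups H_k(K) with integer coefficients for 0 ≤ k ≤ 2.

H_0 = Z,  H_1 = Z ⊕ Z/2,  H_2 = 0.

K has 10 vertices, 30 edges, 20 triangles.
rank ∂_0 = 0, rank ∂_1 = 9 ⇒ b_0 = 10 − 0 − 9 = 1; all invariant factors of ∂_1 are 1 so no torsion. So H_0 = Z.
rank ∂_1 = 9, rank ∂_2 = 20 ⇒ b_1 = 30 − 9 − 20 = 1; ∂_2 has invariant factor(s) [2] giving torsion. So H_1 = Z ⊕ Z/2.
rank ∂_2 = 20, rank ∂_3 = 0 ⇒ b_2 = 20 − 20 − 0 = 0. So H_2 = 0.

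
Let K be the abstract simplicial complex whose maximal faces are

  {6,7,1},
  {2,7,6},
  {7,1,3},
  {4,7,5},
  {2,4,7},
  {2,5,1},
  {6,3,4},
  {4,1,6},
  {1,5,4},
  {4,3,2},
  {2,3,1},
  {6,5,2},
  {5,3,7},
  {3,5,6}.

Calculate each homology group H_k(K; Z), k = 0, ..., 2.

Take the total order 1 < 2 < 3 < 4 < 5 < 6 < 7 on the vertex set. Then K (dimension 2) consists of the simplices:

  0-simplices (7): [1], [2], [3], [4], [5], [6], [7]
  1-simplices (21): [1,2], [1,3], [1,4], [1,5], [1,6], [1,7], [2,3], [2,4], [2,5], [2,6], [2,7], [3,4], [3,5], [3,6], [3,7], [4,5], [4,6], [4,7], [5,6], [5,7], [6,7]
  2-simplices (14): [1,2,3], [1,2,5], [1,3,7], [1,4,5], [1,4,6], [1,6,7], [2,3,4], [2,4,7], [2,5,6], [2,6,7], [3,4,6], [3,5,6], [3,5,7], [4,5,7]

giving chain groups C_0 ≅ Z^7, C_1 ≅ Z^21, C_2 ≅ Z^14.

The boundary map ∂_1: C_1 → C_0 sends each edge [p,q] (with p < q) to q − p.
As a 7×21 matrix over Z this has rank 6, with invariant factors (1,1,1,1,1,1).

The boundary map ∂_2: C_2 → C_1 maps a triangle to the signed sum of its edges. For instance
  ∂[1,2,5] = [2,5] − [1,5] + [1,2],
  ∂[1,4,5] = [4,5] − [1,5] + [1,4].
The 21×14 boundary matrix has rank 13 and Smith normal form diag(1,1,1,1,1,1,1,1,1,1,1,1,1).

From H_k ≅ ker(∂_k) / im(∂_{k+1}) we obtain:

  H_0: rank C_0 − rank ∂_1 = 7 − 6 = 1, and the invariant factors of ∂_1 are all 1, so H_0 = Z.
  H_1: rank ker ∂_1 − rank ∂_2 = (21 − 6) − 13 = 2, and the invariant factors of ∂_2 are all 1, so H_1 = Z^2.
  H_2: rank ker ∂_2 − rank ∂_3 = (14 − 13) − 0 = 1, and there is no ∂_3, so H_2 = Z.

As a check, the Euler characteristic is 7 − 21 + 14 = 0, which agrees with 1 − 2 + 1 = 0.

H_0 = Z,  H_1 = Z^2,  H_2 = Z.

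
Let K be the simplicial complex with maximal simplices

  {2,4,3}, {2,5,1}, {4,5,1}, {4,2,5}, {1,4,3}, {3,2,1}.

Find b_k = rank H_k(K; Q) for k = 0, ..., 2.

b_0 = 1, b_1 = 0, b_2 = 1.

Take the total order 1 < 2 < 3 < 4 < 5 on the vertex set. Then K (dimension 2) consists of the simplices:

  0-simplices (5): [1], [2], [3], [4], [5]
  1-simplices (9): [1,2], [1,3], [1,4], [1,5], [2,3], [2,4], [2,5], [3,4], [4,5]
  2-simplices (6): [1,2,3], [1,2,5], [1,3,4], [1,4,5], [2,3,4], [2,4,5]

so the chain groups are C_0 ≅ Z^5, C_1 ≅ Z^9, C_2 ≅ Z^6.

∂_1: C_1 → C_0 is given by ∂[p,q] = [q] − [p]. For instance
  ∂[3,4] = [4] − [3].
The 5×9 boundary matrix has rank 4 and Smith normal form diag(1,1,1,1).

The boundary map ∂_2: C_2 → C_1 acts by ∂[p,q,r] = [q,r] − [p,r] + [p,q]. For instance
  ∂[1,2,5] = [2,5] − [1,5] + [1,2],
  ∂[1,2,3] = [2,3] − [1,3] + [1,2].
This gives a 9×6 integer matrix of rank 5; reducing to Smith normal form yields diagonal entries (1,1,1,1,1).

Now H_k = ker ∂_k / im ∂_{k+1}, so:

  H_0: rank C_0 − rank ∂_1 = 5 − 4 = 1, and the invariant factors of ∂_1 are all 1, so H_0 ≅ Z.
  H_1: rank ker ∂_1 − rank ∂_2 = (9 − 4) − 5 = 0, and the invariant factors of ∂_2 are all 1, so H_1 ≅ 0.
  H_2: rank ker ∂_2 − rank ∂_3 = (6 − 5) − 0 = 1, and there is no ∂_3, so H_2 ≅ Z.

Hence the Betti numbers are b_0 = 1, b_1 = 0, b_2 = 1.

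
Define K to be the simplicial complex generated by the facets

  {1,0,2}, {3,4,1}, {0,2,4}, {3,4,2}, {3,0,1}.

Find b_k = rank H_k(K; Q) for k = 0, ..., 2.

b_0 = 1, b_1 = 1, b_2 = 0.

Order the vertices as 0 < 1 < 2 < 3 < 4. Listing each simplex with vertices in this order, K has dimension 2 with simplices:

  0-simplices (5): [0], [1], [2], [3], [4]
  1-simplices (10): [0,1], [0,2], [0,3], [0,4], [1,2], [1,3], [1,4], [2,3], [2,4], [3,4]
  2-simplices (5): [0,1,2], [0,1,3], [0,2,4], [1,3,4], [2,3,4]

Hence C_0 ≅ Z^5, C_1 ≅ Z^10, C_2 ≅ Z^5.

∂_1: C_1 → C_0 is given by ∂[p,q] = [q] − [p]. For instance
  ∂[1,2] = [2] − [1].
This gives a 5×10 integer matrix of rank 4; reducing to Smith normal form yields diagonal entries (1,1,1,1).

Boundary ∂_2: C_2 → C_1 sends each 2-simplex [p,q,r] to [q,r] − [p,r] + [p,q]. For instance
  ∂[0,1,3] = [1,3] − [0,3] + [0,1],
  ∂[0,1,2] = [1,2] − [0,2] + [0,1].
The 10×5 boundary matrix has rank 5 and Smith normal form diag(1,1,1,1,1).

Computing H_k = (kernel of ∂_k) / (image of ∂_{k+1}):

  H_0: rank C_0 − rank ∂_1 = 5 − 4 = 1, and the invariant factors of ∂_1 are all 1, so H_0 = Z.
  H_1: rank ker ∂_1 − rank ∂_2 = (10 − 4) − 5 = 1, and the invariant factors of ∂_2 are all 1, so H_1 = Z.
  H_2: rank ker ∂_2 − rank ∂_3 = (5 − 5) − 0 = 0, and there is no ∂_3, so H_2 = 0.

(K is a triangulation of the Möbius band.)

Hence the Betti numbers are b_0 = 1, b_1 = 1, b_2 = 0.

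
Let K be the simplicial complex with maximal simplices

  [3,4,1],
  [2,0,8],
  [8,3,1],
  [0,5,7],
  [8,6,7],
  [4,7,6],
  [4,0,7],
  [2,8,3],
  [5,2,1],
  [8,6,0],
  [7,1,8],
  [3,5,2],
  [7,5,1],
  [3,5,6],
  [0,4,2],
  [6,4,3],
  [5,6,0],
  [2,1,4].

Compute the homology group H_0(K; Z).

Take the total order 0 < 1 < 2 < 3 < 4 < 5 < 6 < 7 < 8 on the vertex set. Then K (dimension 2) consists of the simplices:

  0-simplices (9): [0], [1], [2], [3], [4], [5], [6], [7], [8]
  1-simplices (27): (27 of them)
  2-simplices (18): [0,2,4], [0,2,8], [0,4,7], [0,5,6], [0,5,7], [0,6,8], [1,2,4], [1,2,5], [1,3,4], [1,3,8], [1,5,7], [1,7,8], [2,3,5], [2,3,8], [3,4,6], [3,5,6], [4,6,7], [6,7,8]

so the chain groups are C_0 ≅ Z^9, C_1 ≅ Z^27, C_2 ≅ Z^18.

The boundary map ∂_1: C_1 → C_0 is given by ∂[p,q] = [q] − [p]. For instance
  ∂[1,8] = [8] − [1].
The 9×27 boundary matrix has rank 8 and Smith normal form diag(1,1,1,1,1,1,1,1).

Boundary ∂_2: C_2 → C_1 acts by ∂[p,q,r] = [q,r] − [p,r] + [p,q]. For instance
  ∂[0,4,7] = [4,7] − [0,7] + [0,4],
  ∂[1,3,4] = [3,4] − [1,4] + [1,3].
As a 27×18 matrix over Z this has rank 18, with invariant factors (1,1,1,1,1,1,1,1,1,1,1,1,1,1,1,1,1,2).

Reading off H_k = ker ∂_k / im ∂_{k+1}:

  H_0: rank C_0 − rank ∂_1 = 9 − 8 = 1, and the invariant factors of ∂_1 are all 1, so H_0 ≅ Z.

H_0 = Z.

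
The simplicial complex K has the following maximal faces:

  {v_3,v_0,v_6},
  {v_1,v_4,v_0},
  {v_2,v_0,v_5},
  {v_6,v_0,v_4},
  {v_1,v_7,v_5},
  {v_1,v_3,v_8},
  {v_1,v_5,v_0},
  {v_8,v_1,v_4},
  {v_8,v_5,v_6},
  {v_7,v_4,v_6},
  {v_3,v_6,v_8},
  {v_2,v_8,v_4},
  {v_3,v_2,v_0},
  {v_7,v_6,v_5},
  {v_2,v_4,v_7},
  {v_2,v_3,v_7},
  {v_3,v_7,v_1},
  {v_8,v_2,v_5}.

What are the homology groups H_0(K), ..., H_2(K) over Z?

H_0 ≅ Z,  H_1 ≅ Z^2,  H_2 ≅ Z.

We work with the vertex ordering v_0 < v_1 < v_2 < v_3 < v_4 < v_5 < v_6 < v_7 < v_8. The simplices of K, each written with vertices in increasing order, are:

  0-simplices (9): [v_0], [v_1], [v_2], [v_3], [v_4], [v_5], [v_6], [v_7], [v_8]
  1-simplices (27): (27 of them)
  2-simplices (18): (18 of them)

Hence C_0 ≅ Z^9, C_1 ≅ Z^27, C_2 ≅ Z^18.

Boundary ∂_1: C_1 → C_0 maps an edge to its endpoints' difference, ∂[p,q] = q − p. For instance
  ∂[v_0,v_4] = [v_4] − [v_0].
This gives a 9×27 integer matrix of rank 8; reducing to Smith normal form yields diagonal entries (1,1,1,1,1,1,1,1).

∂_2: C_2 → C_1 acts by ∂[p,q,r] = [q,r] − [p,r] + [p,q]. For instance
  ∂[v_0,v_1,v_4] = [v_1,v_4] − [v_0,v_4] + [v_0,v_1],
  ∂[v_4,v_6,v_7] = [v_6,v_7] − [v_4,v_7] + [v_4,v_6].
The 27×18 boundary matrix has rank 17 and Smith normal form diag(1,1,1,1,1,1,1,1,1,1,1,1,1,1,1,1,1).

Now H_k = ker ∂_k / im ∂_{k+1}, so:

  H_0: rank C_0 − rank ∂_1 = 9 − 8 = 1, and the invariant factors of ∂_1 are all 1, so H_0 ≅ Z.
  H_1: rank ker ∂_1 − rank ∂_2 = (27 − 8) − 17 = 2, and the invariant factors of ∂_2 are all 1, so H_1 ≅ Z^2.
  H_2: rank ker ∂_2 − rank ∂_3 = (18 − 17) − 0 = 1, and there is no ∂_3, so H_2 ≅ Z.

As a check, the Euler characteristic is 9 − 27 + 18 = 0, which agrees with 1 − 2 + 1 = 0.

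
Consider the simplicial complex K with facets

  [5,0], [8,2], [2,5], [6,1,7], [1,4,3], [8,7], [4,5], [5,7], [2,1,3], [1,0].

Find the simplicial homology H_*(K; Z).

H_0 = Z,  H_1 = Z^4,  H_2 = 0.

Fix the vertex order 0 < 1 < 2 < 3 < 4 < 5 < 6 < 7 < 8 and write every simplex with vertices in increasing order. Then dim K = 2 and the simplices of K are:

  0-simplices (9): [0], [1], [2], [3], [4], [5], [6], [7], [8]
  1-simplices (15): [0,1], [0,5], [1,2], [1,3], [1,4], [1,6], [1,7], [2,3], [2,5], [2,8], [3,4], [4,5], [5,7], [6,7], [7,8]
  2-simplices (3): [1,2,3], [1,3,4], [1,6,7]

so the chain groups are C_0 ≅ Z^9, C_1 ≅ Z^15, C_2 ≅ Z^3.

Boundary ∂_1: C_1 → C_0 maps an edge to its endpoints' difference, ∂[p,q] = q − p. For instance
  ∂[2,8] = [8] − [2].
As a 9×15 matrix over Z this has rank 8, with invariant factors (1,1,1,1,1,1,1,1).

The boundary map ∂_2: C_2 → C_1 sends each 2-simplex [p,q,r] to [q,r] − [p,r] + [p,q]. For instance
  ∂[1,2,3] = [2,3] − [1,3] + [1,2],
  ∂[1,3,4] = [3,4] − [1,4] + [1,3].
The 15×3 boundary matrix has rank 3 and Smith normal form diag(1,1,1).

Now H_k = ker ∂_k / im ∂_{k+1}, so:

  H_0: rank C_0 − rank ∂_1 = 9 − 8 = 1, and the invariant factors of ∂_1 are all 1, so H_0 ≅ Z.
  H_1: rank ker ∂_1 − rank ∂_2 = (15 − 8) − 3 = 4, and the invariant factors of ∂_2 are all 1, so H_1 ≅ Z^4.
  H_2: rank ker ∂_2 − rank ∂_3 = (3 − 3) − 0 = 0, and there is no ∂_3, so H_2 ≅ 0.

As a check, the Euler characteristic is 9 − 15 + 3 = -3, which agrees with 1 − 4 + 0 = -3.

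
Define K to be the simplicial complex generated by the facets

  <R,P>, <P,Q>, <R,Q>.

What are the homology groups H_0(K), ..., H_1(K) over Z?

H_0 = Z,  H_1 = Z.

Order the vertices as P < Q < R. Listing each simplex with vertices in this order, K has dimension 1 with simplices:

  0-simplices (3): P, Q, R
  1-simplices (3): PQ, PR, QR

Hence C_0 ≅ Z^3, C_1 ≅ Z^3.

∂_1: C_1 → C_0 maps an edge to its endpoints' difference, ∂[p,q] = q − p. For instance
  ∂PQ = Q − P.
This gives a 3×3 integer matrix of rank 2; reducing to Smith normal form yields diagonal entries (1,1).

Computing H_k = (kernel of ∂_k) / (image of ∂_{k+1}):

  H_0: rank C_0 − rank ∂_1 = 3 − 2 = 1, and the invariant factors of ∂_1 are all 1, so H_0 ≅ Z.
  H_1: rank ker ∂_1 − rank ∂_2 = (3 − 2) − 0 = 1, and there is no ∂_2, so H_1 ≅ Z.

As a check, the Euler characteristic is 3 − 3 = 0, which agrees with 1 − 1 = 0.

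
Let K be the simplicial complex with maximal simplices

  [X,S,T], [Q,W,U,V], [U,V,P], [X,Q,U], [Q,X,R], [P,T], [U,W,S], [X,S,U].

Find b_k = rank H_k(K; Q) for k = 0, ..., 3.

K has 9 vertices, 18 edges, 10 triangles, 1 3-simplex.
rank ∂_0 = 0, rank ∂_1 = 8 ⇒ b_0 = 9 − 0 − 8 = 1; all invariant factors of ∂_1 are 1 so no torsion. So H_0 ≅ Z.
rank ∂_1 = 8, rank ∂_2 = 9 ⇒ b_1 = 18 − 8 − 9 = 1; all invariant factors of ∂_2 are 1 so no torsion. So H_1 ≅ Z.
rank ∂_2 = 9, rank ∂_3 = 1 ⇒ b_2 = 10 − 9 − 1 = 0; all invariant factors of ∂_3 are 1 so no torsion. So H_2 ≅ 0.
rank ∂_3 = 1, rank ∂_4 = 0 ⇒ b_3 = 1 − 1 − 0 = 0. So H_3 ≅ 0.

b_0 = 1, b_1 = 1, b_2 = 0, b_3 = 0.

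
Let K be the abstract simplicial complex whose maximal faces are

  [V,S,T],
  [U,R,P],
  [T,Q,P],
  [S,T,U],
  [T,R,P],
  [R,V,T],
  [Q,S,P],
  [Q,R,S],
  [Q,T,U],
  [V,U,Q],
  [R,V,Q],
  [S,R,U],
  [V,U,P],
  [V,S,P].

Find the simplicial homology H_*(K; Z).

Take the total order P < Q < R < S < T < U < V on the vertex set. Then K (dimension 2) consists of the simplices:

  0-simplices (7): P, Q, R, S, T, U, V
  1-simplices (21): PQ, PR, PS, PT, PU, PV, QR, QS, QT, QU, QV, RS, RT, RU, RV, ST, SU, SV, TU, TV, UV
  2-simplices (14): PQS, PQT, PRT, PRU, PSV, PUV, QRS, QRV, QTU, QUV, RSU, RTV, STU, STV

so the chain groups are C_0 ≅ Z^7, C_1 ≅ Z^21, C_2 ≅ Z^14.

The boundary map ∂_1: C_1 → C_0 sends each edge [p,q] (with p < q) to q − p. For instance
  ∂PT = T − P.
This gives a 7×21 integer matrix of rank 6; reducing to Smith normal form yields diagonal entries (1,1,1,1,1,1).

The boundary map ∂_2: C_2 → C_1 sends each 2-simplex [p,q,r] to [q,r] − [p,r] + [p,q]. For instance
  ∂PRT = RT − PT + PR,
  ∂PRU = RU − PU + PR.
This gives a 21×14 integer matrix of rank 13; reducing to Smith normal form yields diagonal entries (1,1,1,1,1,1,1,1,1,1,1,1,1).

Reading off H_k = ker ∂_k / im ∂_{k+1}:

  H_0: rank C_0 − rank ∂_1 = 7 − 6 = 1, and the invariant factors of ∂_1 are all 1, so H_0 ≅ Z.
  H_1: rank ker ∂_1 − rank ∂_2 = (21 − 6) − 13 = 2, and the invariant factors of ∂_2 are all 1, so H_1 ≅ Z^2.
  H_2: rank ker ∂_2 − rank ∂_3 = (14 − 13) − 0 = 1, and there is no ∂_3, so H_2 ≅ Z.

As a check, the Euler characteristic is 7 − 21 + 14 = 0, which agrees with 1 − 2 + 1 = 0.
(K is a triangulation of the torus T^2.)

H_0 ≅ Z,  H_1 ≅ Z^2,  H_2 ≅ Z.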